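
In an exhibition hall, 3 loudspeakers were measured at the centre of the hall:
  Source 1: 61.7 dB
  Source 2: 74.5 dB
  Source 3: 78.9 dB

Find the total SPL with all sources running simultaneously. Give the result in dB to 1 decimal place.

80.3 dB

Sum in the linear (power) domain: Σ 10^(Lᵢ/10) = 10^(61.7/10) + 10^(74.5/10) + 10^(78.9/10) = 1.073e+08.
Back to dB: 10·log₁₀ Σ = 80.3 dB.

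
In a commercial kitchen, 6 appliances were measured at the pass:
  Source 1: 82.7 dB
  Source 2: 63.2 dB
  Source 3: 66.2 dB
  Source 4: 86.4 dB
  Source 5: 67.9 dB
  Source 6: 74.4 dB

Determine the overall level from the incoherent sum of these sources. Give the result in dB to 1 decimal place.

88.2 dB

Sum in the linear (power) domain: Σ 10^(Lᵢ/10) = 10^(82.7/10) + 10^(63.2/10) + 10^(66.2/10) + 10^(86.4/10) + 10^(67.9/10) + 10^(74.4/10) = 6.627e+08.
Combined level = 10 log₁₀(6.627e+08) = 88.2 dB.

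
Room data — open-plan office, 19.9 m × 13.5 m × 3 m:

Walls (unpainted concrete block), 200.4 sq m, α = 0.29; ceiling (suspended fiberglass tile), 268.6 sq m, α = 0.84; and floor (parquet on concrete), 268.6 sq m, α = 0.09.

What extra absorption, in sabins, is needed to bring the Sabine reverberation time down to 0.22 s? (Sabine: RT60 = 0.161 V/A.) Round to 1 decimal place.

281.9 sabins

A₁ = Σ Sᵢαᵢ = 200.4*0.29 + 268.6*0.84 + 268.6*0.09 = 307.914 sabins.
For T = 0.22 s, need A₂ = 0.161·V/T = 0.161·805.95/0.22 = 589.809 sabins.
Additional absorption ΔA = 589.809 − 307.914 = 281.9 sabins.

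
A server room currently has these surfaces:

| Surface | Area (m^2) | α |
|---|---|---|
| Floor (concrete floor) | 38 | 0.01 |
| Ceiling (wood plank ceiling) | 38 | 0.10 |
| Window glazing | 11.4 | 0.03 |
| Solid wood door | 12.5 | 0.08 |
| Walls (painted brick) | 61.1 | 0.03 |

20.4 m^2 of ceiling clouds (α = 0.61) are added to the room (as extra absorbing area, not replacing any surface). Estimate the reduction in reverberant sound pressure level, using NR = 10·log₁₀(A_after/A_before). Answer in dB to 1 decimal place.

Equivalent absorption area: A_before = 38×0.01 + 38×0.10 + 11.4×0.03 + 12.5×0.08 + 61.1×0.03 = 7.355 m^2.
Treatment contributes 20.4·0.61 = 12.444 sabins.
New total A_after = 19.799 sabins.
NR = 10·log₁₀(19.799/7.355) = 4.3 dB.

4.3 dB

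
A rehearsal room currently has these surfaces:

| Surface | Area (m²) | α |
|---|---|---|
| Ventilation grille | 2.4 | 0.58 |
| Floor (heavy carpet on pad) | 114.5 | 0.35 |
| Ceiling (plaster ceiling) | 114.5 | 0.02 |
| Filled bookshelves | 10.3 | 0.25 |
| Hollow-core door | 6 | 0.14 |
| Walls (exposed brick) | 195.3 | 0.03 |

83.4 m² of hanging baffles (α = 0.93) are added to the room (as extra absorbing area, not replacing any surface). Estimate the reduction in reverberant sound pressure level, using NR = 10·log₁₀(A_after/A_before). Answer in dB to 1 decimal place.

Summing Sᵢαᵢ: 1.392 + 40.075 + 2.290 + 2.575 + 0.840 + 5.859 → A_before = 53.031 sabins.
Treatment contributes 83.4·0.93 = 77.562 sabins.
New total A_after = 130.593 sabins.
NR = 10·log₁₀(130.593/53.031) = 3.9 dB.

3.9 dB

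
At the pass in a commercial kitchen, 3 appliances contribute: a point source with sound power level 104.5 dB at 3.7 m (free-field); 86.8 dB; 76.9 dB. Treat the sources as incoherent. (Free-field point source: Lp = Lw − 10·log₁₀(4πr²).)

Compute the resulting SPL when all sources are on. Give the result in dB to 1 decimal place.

88.4 dB

Source at 3.7 m: Lp = 104.5 − 10·log₁₀(4π·3.7²) = 104.5 − 10·log₁₀(172.034) = 82.1 dB.
Converting to relative power and adding: 10^(82.1/10) + 10^(86.8/10) + 10^(76.9/10) = 6.898e+08.
Combined level = 10 log₁₀(6.898e+08) = 88.4 dB.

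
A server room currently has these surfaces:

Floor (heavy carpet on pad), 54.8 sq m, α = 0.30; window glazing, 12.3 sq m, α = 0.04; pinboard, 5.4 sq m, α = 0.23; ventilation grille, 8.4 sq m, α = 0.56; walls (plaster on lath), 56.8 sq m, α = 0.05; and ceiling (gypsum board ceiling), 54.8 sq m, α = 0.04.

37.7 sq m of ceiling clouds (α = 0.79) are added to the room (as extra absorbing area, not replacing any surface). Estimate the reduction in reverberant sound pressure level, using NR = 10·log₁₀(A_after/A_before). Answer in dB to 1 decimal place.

3.2 dB

Equivalent absorption area: A_before = 54.8·0.30 + 12.3·0.04 + 5.4·0.23 + 8.4·0.56 + 56.8·0.05 + 54.8·0.04 = 27.910 sq m.
Treatment contributes 37.7·0.79 = 29.783 sabins.
New total A_after = 57.693 sabins.
Reduction = 10 log₁₀(A_after/A_before) = 10 log₁₀(2.0671) = 3.2 dB.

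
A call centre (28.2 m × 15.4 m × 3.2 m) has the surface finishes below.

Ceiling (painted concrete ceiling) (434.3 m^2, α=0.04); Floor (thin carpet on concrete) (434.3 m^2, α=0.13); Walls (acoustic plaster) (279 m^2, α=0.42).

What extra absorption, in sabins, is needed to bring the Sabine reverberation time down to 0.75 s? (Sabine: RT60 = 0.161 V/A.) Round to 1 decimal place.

Total absorption A₁ = 434.3·0.04 + 434.3·0.13 + 279·0.42
  = 17.372 + 56.459 + 117.180 = 191.011 m^2 sabins.
For T = 0.75 s, need A₂ = 0.161·V/T = 0.161·1389.696/0.75 = 298.321 sabins.
ΔA = A₂ − A₁ = 298.321 − 191.011 = 107.3 sabins.

107.3 sabins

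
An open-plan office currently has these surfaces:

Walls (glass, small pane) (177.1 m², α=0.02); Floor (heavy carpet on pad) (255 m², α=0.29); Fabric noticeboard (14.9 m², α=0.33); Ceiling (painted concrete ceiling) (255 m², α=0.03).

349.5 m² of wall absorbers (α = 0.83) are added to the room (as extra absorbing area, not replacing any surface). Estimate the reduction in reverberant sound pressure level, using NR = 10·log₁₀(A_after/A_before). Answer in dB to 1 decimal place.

A_before = Σ Sᵢαᵢ = 177.1×0.02 + 255×0.29 + 14.9×0.33 + 255×0.03 = 90.059 sabins.
Treatment contributes 349.5·0.83 = 290.085 sabins.
New total A_after = 380.144 sabins.
NR = 10·log₁₀(380.144/90.059) = 6.3 dB.

6.3 dB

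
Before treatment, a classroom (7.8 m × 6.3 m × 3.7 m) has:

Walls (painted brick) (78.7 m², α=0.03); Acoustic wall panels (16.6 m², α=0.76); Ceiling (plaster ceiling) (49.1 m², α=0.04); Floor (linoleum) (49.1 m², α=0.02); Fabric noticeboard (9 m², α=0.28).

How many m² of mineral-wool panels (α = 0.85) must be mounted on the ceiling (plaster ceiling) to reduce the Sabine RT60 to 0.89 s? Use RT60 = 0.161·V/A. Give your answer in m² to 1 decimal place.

Summing Sᵢαᵢ: 2.361 + 12.616 + 1.964 + 0.982 + 2.520 → A₁ = 20.443 sabins.
Required A₂ = 0.161·181.818/0.89 = 32.891 sabins.
ΔA needed = 32.891 − 20.443 = 12.448 sabins.
Each m² of panel replacing the ceiling (plaster ceiling) adds (0.85 − 0.04) = 0.81 sabins.
Area = ΔA/Δα = 12.448/0.81 = 15.4 m².

15.4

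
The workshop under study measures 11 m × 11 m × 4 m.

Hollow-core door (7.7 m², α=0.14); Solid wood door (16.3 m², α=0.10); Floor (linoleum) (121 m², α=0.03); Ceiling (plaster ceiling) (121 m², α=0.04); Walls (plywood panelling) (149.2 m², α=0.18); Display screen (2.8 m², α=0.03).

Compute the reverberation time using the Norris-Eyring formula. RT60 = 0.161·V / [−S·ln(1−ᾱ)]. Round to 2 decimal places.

1.95 s

S = Σ Sᵢ = 418.0 m².
Σ(Sᵢαᵢ) = 7.7×0.14 + 16.3×0.10 + 121×0.03 + 121×0.04 + 149.2×0.18 + 2.8×0.03 = 38.118.
ᾱ = 38.118 / 418.0 = 0.0912.
−S·ln(1−ᾱ) = −418.0 × ln(1 − 0.0912) = 39.973.
V = 11 × 11 × 4 = 484 m³.
T = 0.161·V/[−S·ln(1−ᾱ)] = 0.161·484/39.973 = 1.95 s.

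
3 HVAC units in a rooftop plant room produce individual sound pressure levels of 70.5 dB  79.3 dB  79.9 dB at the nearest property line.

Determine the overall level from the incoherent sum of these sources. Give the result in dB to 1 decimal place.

82.9 dB

Σ 10^(Lᵢ/10) = 1.941e+08.
L_total = 10·log₁₀(1.941e+08) = 82.9 dB.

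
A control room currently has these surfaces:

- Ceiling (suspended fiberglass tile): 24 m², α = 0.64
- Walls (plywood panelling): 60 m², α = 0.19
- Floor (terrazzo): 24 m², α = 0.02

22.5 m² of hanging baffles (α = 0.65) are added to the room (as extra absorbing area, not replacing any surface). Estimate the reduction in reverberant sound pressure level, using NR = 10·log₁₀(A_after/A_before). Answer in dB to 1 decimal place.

Total absorption A_before = 24*0.64 + 60*0.19 + 24*0.02
  = 15.360 + 11.400 + 0.480 = 27.240 m² sabins.
Added absorption = 22.5 × 0.65 = 14.625 sabins.
New total A_after = 41.865 sabins.
Reduction = 10 log₁₀(A_after/A_before) = 10 log₁₀(1.5369) = 1.9 dB.

1.9 dB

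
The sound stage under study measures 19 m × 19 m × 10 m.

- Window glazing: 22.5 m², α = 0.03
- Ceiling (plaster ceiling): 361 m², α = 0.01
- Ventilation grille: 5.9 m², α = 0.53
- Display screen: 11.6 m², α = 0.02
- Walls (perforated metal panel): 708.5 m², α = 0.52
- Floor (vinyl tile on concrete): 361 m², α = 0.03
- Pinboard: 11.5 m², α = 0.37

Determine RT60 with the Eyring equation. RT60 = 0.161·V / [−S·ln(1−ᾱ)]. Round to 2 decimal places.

S = Σ Sᵢ = 1482.0 m².
Σ(Sᵢαᵢ) = 22.5×0.03 + 361×0.01 + 5.9×0.53 + 11.6×0.02 + 708.5×0.52 + 361×0.03 + 11.5×0.37 = 391.149.
ᾱ = 391.149 / 1482.0 = 0.2639.
−S·ln(1−ᾱ) = −1482.0 × ln(1 − 0.2639) = 454.069.
V = 19 × 19 × 10 = 3610 m³.
T = 0.161·V/[−S·ln(1−ᾱ)] = 0.161·3610/454.069 = 1.28 s.

1.28 sec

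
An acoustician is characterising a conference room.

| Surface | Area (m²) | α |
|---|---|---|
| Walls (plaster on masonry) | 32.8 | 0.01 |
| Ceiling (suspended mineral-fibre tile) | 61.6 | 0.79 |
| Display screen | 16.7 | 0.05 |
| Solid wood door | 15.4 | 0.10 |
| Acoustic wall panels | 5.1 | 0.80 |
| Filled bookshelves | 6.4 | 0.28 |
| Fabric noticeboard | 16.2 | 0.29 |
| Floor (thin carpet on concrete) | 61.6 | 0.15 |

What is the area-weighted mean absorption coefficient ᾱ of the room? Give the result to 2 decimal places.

0.33

Total surface area S = 215.8 m².
A = 32.8·0.01 + 61.6·0.79 + 16.7·0.05 + 15.4·0.10 + 5.1·0.80 + 6.4·0.28 + 16.2·0.29 + 61.6·0.15 = 71.177 sabins.
ᾱ = 71.177 / 215.8 = 0.33.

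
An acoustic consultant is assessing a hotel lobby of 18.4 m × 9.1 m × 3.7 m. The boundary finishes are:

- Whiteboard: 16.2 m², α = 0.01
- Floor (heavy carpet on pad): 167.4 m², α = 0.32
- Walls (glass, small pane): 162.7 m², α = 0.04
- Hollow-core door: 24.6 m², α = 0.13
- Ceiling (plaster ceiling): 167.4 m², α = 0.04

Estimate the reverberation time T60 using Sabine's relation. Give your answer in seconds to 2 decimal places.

1.42 seconds

Equivalent absorption area: A = 16.2*0.01 + 167.4*0.32 + 162.7*0.04 + 24.6*0.13 + 167.4*0.04 = 70.132 m².
V = 18.4·9.1·3.7 = 619.528 m³.
RT60 = 0.161 · V / A = 0.161 × 619.528 / 70.132 = 1.42 s.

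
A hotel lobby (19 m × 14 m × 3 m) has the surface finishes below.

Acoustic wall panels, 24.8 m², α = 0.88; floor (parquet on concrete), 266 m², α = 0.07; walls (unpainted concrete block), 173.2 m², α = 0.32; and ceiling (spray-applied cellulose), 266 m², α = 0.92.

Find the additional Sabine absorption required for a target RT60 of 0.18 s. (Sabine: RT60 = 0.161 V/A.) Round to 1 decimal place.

373.2 sabins

Summing Sᵢαᵢ: 21.824 + 18.620 + 55.424 + 244.720 → A₁ = 340.588 sabins.
Target A₂ = 0.161·798/0.18 = 713.767 sabins (V = 798 m³).
Additional absorption ΔA = 713.767 − 340.588 = 373.2 sabins.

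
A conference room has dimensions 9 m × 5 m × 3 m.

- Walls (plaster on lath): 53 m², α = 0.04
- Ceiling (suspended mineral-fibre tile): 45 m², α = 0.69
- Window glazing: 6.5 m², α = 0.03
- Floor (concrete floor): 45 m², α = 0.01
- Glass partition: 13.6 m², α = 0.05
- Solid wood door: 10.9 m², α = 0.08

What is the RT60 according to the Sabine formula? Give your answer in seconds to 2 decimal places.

0.61 seconds

Total absorption A = 53*0.04 + 45*0.69 + 6.5*0.03 + 45*0.01 + 13.6*0.05 + 10.9*0.08
  = 2.120 + 31.050 + 0.195 + 0.450 + 0.680 + 0.872 = 35.367 m² sabins.
Room volume: 135 m³.
T = 0.161 V/A = 0.161·135/35.367 = 0.61 s.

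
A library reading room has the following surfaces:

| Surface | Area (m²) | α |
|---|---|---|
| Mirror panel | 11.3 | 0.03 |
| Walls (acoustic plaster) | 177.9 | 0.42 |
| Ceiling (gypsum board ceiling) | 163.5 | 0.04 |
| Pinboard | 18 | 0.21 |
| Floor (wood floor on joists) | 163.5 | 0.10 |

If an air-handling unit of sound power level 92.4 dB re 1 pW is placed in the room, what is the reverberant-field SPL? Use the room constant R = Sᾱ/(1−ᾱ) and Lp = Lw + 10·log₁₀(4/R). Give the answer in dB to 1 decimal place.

77.4 dB

A = 101.727 sabins; S = 534.2 m².
ᾱ = 0.1904, so room constant R = A/(1−ᾱ) = 125.651 m².
Lp = Lw + 10 log₁₀(4/R) = 92.4 -14.97 = 77.4 dB.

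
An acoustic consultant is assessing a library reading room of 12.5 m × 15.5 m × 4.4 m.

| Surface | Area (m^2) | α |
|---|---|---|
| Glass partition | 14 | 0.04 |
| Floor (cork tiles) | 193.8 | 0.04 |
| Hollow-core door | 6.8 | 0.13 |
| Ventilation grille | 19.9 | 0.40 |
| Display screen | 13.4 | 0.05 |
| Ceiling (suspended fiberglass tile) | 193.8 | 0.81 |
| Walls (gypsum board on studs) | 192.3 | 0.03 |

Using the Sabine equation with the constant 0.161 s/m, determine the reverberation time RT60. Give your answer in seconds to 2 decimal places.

Summing Sᵢαᵢ: 0.560 + 7.752 + 0.884 + 7.960 + 0.670 + 156.978 + 5.769 → A = 180.573 sabins.
Room volume: 852.5 m³.
T = 0.161 V/A = 0.161·852.5/180.573 = 0.76 s.

0.76 sec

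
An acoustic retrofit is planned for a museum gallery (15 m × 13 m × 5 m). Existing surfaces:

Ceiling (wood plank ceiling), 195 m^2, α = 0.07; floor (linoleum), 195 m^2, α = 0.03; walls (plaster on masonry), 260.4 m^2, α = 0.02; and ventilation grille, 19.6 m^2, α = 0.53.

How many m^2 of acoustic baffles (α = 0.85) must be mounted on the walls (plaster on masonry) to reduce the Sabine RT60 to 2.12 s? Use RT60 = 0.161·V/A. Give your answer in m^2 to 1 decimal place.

46.9

Total absorption A₁ = 195·0.07 + 195·0.03 + 260.4·0.02 + 19.6·0.53
  = 13.650 + 5.850 + 5.208 + 10.388 = 35.096 m^2 sabins.
Required A₂ = 0.161·975/2.12 = 74.045 sabins.
Absorption to add: 74.045 − 35.096 = 38.949 sabins.
Net gain per m^2: Δα = 0.85 − 0.02 = 0.83.
Area = ΔA/Δα = 38.949/0.83 = 46.9 m^2.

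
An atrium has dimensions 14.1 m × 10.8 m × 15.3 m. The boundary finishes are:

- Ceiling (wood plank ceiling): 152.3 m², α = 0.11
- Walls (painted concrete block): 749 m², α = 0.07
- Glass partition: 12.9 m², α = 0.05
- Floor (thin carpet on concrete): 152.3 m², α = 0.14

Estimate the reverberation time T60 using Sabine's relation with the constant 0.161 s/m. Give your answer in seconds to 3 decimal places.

4.115 sec

Total absorption A = 152.3*0.11 + 749*0.07 + 12.9*0.05 + 152.3*0.14
  = 16.753 + 52.430 + 0.645 + 21.322 = 91.150 m² sabins.
Room volume: 2329.884 m³.
RT60 = 0.161 · V / A = 0.161 × 2329.884 / 91.150 = 4.115 s.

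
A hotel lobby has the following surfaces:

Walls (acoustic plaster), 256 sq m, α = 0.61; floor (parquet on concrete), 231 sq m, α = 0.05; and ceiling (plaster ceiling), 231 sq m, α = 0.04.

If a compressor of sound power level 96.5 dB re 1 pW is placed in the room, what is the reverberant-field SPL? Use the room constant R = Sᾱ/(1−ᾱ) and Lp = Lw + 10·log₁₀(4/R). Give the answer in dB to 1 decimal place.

A = 176.950 sabins; S = 718.0 sq m.
ᾱ = 0.2464, so room constant R = A/(1−ᾱ) = 234.806 sq m.
Lp = Lw + 10 log₁₀(4/R) = 96.5 -17.69 = 78.8 dB.

78.8 dB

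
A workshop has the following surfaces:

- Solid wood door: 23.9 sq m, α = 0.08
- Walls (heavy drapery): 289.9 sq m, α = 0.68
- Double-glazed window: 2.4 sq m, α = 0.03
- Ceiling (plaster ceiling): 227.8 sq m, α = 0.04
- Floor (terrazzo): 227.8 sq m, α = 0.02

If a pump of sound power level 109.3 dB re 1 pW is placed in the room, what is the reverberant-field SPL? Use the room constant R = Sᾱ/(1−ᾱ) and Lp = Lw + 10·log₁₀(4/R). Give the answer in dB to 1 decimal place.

90.6 dB

Σ(Sᵢαᵢ) = 23.9×0.08 + 289.9×0.68 + 2.4×0.03 + 227.8×0.04 + 227.8×0.02 = 212.784; total area S = 771.8 sq m.
ᾱ = 212.784/771.8 = 0.2757; R = Sᾱ/(1−ᾱ) = 212.784/(1−0.2757) = 293.779 sq m.
Lp = 109.3 + 10·log₁₀(4/293.779) = 109.3 + (-18.66) = 90.6 dB.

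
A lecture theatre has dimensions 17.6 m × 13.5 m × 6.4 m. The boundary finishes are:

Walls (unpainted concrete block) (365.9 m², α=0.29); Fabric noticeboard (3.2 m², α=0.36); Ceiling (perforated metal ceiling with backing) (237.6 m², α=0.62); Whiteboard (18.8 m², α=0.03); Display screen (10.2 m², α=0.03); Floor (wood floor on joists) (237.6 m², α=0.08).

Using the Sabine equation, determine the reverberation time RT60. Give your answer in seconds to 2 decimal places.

0.89 s

A = Σ Sᵢαᵢ = 365.9×0.29 + 3.2×0.36 + 237.6×0.62 + 18.8×0.03 + 10.2×0.03 + 237.6×0.08 = 274.453 sabins.
V = 17.6·13.5·6.4 = 1520.64 m³.
Sabine: RT60 = 0.161 × 1520.64 / 274.453 = 0.89 s.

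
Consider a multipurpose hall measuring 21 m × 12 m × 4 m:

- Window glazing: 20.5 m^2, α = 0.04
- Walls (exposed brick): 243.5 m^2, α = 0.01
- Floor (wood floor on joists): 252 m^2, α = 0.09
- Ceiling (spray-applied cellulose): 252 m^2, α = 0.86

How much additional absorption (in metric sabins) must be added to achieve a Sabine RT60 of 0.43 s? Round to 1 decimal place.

Total absorption A₁ = 20.5*0.04 + 243.5*0.01 + 252*0.09 + 252*0.86
  = 0.820 + 2.435 + 22.680 + 216.720 = 242.655 m^2 sabins.
V = 1008 m³. Required absorption A₂ = 0.161 × 1008 / 0.43 = 377.414 sabins.
ΔA = A₂ − A₁ = 377.414 − 242.655 = 134.8 sabins.

134.8 sabins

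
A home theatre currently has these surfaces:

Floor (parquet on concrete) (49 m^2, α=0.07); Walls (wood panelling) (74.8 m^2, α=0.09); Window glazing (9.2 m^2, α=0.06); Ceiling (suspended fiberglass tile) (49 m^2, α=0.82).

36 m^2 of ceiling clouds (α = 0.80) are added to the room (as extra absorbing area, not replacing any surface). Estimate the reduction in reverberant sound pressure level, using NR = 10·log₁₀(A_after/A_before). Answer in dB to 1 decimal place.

A_before = Σ Sᵢαᵢ = 49×0.07 + 74.8×0.09 + 9.2×0.06 + 49×0.82 = 50.894 sabins.
Added absorption = 36 × 0.80 = 28.800 sabins.
New total A_after = 79.694 sabins.
Reduction = 10 log₁₀(A_after/A_before) = 10 log₁₀(1.5659) = 1.9 dB.

1.9 dB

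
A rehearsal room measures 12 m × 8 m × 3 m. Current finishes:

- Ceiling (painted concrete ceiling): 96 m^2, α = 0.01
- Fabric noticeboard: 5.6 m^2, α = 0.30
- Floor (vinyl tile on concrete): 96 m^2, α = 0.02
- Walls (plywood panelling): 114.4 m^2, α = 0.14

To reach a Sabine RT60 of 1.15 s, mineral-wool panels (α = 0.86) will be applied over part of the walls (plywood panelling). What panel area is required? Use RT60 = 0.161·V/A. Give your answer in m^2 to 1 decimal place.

Total absorption A₁ = 96×0.01 + 5.6×0.30 + 96×0.02 + 114.4×0.14
  = 0.960 + 1.680 + 1.920 + 16.016 = 20.576 m^2 sabins.
V = 288 m³. Target absorption A₂ = 0.161 × 288 / 1.15 = 40.320 sabins.
Absorption to add: 40.320 − 20.576 = 19.744 sabins.
Each m^2 of panel replacing the walls (plywood panelling) adds (0.86 − 0.14) = 0.72 sabins.
Area = ΔA/Δα = 19.744/0.72 = 27.4 m^2.

27.4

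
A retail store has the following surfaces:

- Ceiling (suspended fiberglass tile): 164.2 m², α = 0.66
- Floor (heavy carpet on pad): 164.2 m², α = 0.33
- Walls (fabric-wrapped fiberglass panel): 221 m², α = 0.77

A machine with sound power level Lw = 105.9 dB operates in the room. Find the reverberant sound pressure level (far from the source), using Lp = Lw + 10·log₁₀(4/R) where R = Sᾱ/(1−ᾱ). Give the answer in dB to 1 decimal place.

82.7 dB

Σ(Sᵢαᵢ) = 164.2·0.66 + 164.2·0.33 + 221·0.77 = 332.728; total area S = 549.4 m².
ᾱ = 332.728/549.4 = 0.6056; R = Sᾱ/(1−ᾱ) = 332.728/(1−0.6056) = 843.631 m².
Lp = 105.9 + 10·log₁₀(4/843.631) = 105.9 + (-23.24) = 82.7 dB.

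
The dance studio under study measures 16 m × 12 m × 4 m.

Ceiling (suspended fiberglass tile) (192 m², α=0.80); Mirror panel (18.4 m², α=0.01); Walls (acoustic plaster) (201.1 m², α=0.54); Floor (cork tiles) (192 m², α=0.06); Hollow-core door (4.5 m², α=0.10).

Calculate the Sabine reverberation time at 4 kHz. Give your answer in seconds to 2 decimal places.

Total absorption A = 192·0.80 + 18.4·0.01 + 201.1·0.54 + 192·0.06 + 4.5·0.10
  = 153.600 + 0.184 + 108.594 + 11.520 + 0.450 = 274.348 m² sabins.
Room volume: 768 m³.
Sabine: RT60 = 0.161 × 768 / 274.348 = 0.45 s.

0.45 seconds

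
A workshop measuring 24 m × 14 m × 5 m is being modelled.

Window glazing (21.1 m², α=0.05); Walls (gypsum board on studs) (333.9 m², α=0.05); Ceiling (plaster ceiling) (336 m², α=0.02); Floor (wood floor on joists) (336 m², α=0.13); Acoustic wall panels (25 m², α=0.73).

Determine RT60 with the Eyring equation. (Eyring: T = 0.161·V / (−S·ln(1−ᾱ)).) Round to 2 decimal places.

Total surface area S = 21.1 + 333.9 + 336 + 336 + 25 = 1052.0 m².
Absorption A = 21.1×0.05 + 333.9×0.05 + 336×0.02 + 336×0.13 + 25×0.73 = 86.400 sabins.
Mean coefficient ᾱ = A/S = 0.0821.
−S·ln(1−ᾱ) = −1052.0 × ln(1 − 0.0821) = 90.122.
V = 24 × 14 × 5 = 1680 m³.
RT60 = 0.161 × 1680 / 90.122 = 3.00 s.

3.00 sec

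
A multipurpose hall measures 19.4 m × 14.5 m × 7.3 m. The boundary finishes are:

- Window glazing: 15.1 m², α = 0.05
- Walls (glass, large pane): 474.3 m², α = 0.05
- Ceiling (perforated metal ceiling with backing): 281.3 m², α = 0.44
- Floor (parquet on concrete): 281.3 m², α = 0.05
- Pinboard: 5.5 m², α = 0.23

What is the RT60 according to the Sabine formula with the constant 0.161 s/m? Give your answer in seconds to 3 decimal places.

2.021 sec

Summing Sᵢαᵢ: 0.755 + 23.715 + 123.772 + 14.065 + 1.265 → A = 163.572 sabins.
Room volume: 2053.49 m³.
T = 0.161 V/A = 0.161·2053.49/163.572 = 2.021 s.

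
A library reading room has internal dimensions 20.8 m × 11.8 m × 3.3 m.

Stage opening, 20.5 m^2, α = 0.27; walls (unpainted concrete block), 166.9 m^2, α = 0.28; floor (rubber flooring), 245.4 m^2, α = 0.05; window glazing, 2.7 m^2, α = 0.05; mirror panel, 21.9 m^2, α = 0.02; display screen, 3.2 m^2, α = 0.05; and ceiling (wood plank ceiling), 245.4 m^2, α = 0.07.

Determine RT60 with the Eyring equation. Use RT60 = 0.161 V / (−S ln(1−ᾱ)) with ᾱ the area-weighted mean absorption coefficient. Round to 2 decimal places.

1.49 s

S = Σ Sᵢ = 706.0 m^2.
Absorption A = 20.5×0.27 + 166.9×0.28 + 245.4×0.05 + 2.7×0.05 + 21.9×0.02 + 3.2×0.05 + 245.4×0.07 = 82.448 sabins.
Mean coefficient ᾱ = A/S = 0.1168.
Eyring denominator: −S ln(1−ᾱ) = 87.688.
V = 20.8 × 11.8 × 3.3 = 809.952 m³.
RT60 = 0.161 × 809.952 / 87.688 = 1.49 s.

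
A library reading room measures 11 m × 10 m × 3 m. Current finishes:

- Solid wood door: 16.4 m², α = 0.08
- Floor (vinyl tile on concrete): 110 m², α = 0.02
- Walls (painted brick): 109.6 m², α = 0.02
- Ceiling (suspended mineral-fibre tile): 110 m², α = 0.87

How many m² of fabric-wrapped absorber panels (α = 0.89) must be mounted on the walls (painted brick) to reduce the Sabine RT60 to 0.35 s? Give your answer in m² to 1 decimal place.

Total absorption A₁ = 16.4*0.08 + 110*0.02 + 109.6*0.02 + 110*0.87
  = 1.312 + 2.200 + 2.192 + 95.700 = 101.404 m² sabins.
V = 330 m³. Target absorption A₂ = 0.161 × 330 / 0.35 = 151.800 sabins.
Absorption to add: 151.800 − 101.404 = 50.396 sabins.
Net gain per m²: Δα = 0.89 − 0.02 = 0.87.
Panel area = 50.396 / 0.87 = 57.9 m².

57.9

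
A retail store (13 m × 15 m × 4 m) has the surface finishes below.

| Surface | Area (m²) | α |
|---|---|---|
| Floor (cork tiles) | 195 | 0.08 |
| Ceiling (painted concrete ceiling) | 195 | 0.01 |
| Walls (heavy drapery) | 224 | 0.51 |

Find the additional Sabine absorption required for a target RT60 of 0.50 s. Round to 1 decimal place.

Summing Sᵢαᵢ: 15.600 + 1.950 + 114.240 → A₁ = 131.790 sabins.
Target A₂ = 0.161·780/0.50 = 251.160 sabins (V = 780 m³).
Additional absorption ΔA = 251.160 − 131.790 = 119.4 sabins.

119.4 sabins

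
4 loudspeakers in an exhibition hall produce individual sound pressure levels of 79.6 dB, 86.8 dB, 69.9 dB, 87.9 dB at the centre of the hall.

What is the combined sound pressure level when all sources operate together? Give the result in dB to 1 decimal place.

90.8 dB

Sum in the linear (power) domain: Σ 10^(Lᵢ/10) = 10^(79.6/10) + 10^(86.8/10) + 10^(69.9/10) + 10^(87.9/10) = 1.196e+09.
L_total = 10·log₁₀(1.196e+09) = 90.8 dB.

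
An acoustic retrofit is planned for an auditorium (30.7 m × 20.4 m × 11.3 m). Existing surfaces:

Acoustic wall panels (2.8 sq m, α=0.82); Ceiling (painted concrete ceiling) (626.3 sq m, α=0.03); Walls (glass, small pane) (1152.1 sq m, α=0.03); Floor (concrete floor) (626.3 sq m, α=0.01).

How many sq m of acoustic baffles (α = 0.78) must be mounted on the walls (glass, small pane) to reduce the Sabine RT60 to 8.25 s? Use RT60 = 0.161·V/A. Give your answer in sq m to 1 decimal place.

Summing Sᵢαᵢ: 2.296 + 18.789 + 34.563 + 6.263 → A₁ = 61.911 sabins.
Required A₂ = 0.161·7076.964/8.25 = 138.108 sabins.
ΔA needed = 138.108 − 61.911 = 76.197 sabins.
Each sq m of panel replacing the walls (glass, small pane) adds (0.78 − 0.03) = 0.75 sabins.
Area = ΔA/Δα = 76.197/0.75 = 101.6 sq m.

101.6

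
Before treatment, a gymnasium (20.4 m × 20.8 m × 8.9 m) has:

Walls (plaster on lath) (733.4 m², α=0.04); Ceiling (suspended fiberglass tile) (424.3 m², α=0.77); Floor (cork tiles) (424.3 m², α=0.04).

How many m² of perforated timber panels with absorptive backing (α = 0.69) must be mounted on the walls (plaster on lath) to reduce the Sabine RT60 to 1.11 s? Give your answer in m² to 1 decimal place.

268.8

A₁ = Σ Sᵢαᵢ = 733.4·0.04 + 424.3·0.77 + 424.3·0.04 = 373.019 sabins.
Required A₂ = 0.161·3776.448/1.11 = 547.755 sabins.
ΔA needed = 547.755 − 373.019 = 174.736 sabins.
Each m² of panel replacing the walls (plaster on lath) adds (0.69 − 0.04) = 0.65 sabins.
Panel area = 174.736 / 0.65 = 268.8 m².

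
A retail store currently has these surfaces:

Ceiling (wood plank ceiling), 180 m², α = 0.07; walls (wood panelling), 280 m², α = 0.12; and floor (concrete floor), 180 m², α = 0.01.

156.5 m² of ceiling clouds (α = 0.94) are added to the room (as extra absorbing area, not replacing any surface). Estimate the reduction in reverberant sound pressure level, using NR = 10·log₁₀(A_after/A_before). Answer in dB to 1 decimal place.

Equivalent absorption area: A_before = 180×0.07 + 280×0.12 + 180×0.01 = 48.000 m².
Added absorption = 156.5 × 0.94 = 147.110 sabins.
A_after = 48.000 + 147.110 = 195.110 sabins.
Reduction = 10 log₁₀(A_after/A_before) = 10 log₁₀(4.0648) = 6.1 dB.

6.1 dB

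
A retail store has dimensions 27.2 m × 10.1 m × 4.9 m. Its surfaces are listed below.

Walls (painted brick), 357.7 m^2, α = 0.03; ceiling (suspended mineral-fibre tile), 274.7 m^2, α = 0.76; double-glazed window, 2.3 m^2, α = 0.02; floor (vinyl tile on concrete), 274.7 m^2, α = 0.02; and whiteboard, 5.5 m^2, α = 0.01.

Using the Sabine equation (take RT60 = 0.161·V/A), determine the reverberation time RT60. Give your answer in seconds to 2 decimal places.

0.96 s

Equivalent absorption area: A = 357.7·0.03 + 274.7·0.76 + 2.3·0.02 + 274.7·0.02 + 5.5·0.01 = 225.098 m^2.
V = 27.2·10.1·4.9 = 1346.128 m³.
T = 0.161 V/A = 0.161·1346.128/225.098 = 0.96 s.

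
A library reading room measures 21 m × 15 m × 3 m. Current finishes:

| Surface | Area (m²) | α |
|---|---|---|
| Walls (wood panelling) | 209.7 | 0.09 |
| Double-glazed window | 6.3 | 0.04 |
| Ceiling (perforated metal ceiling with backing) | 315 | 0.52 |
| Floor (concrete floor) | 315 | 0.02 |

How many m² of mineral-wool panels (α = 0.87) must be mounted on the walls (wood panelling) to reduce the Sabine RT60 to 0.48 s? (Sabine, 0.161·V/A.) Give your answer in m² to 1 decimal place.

163.8

A₁ = Σ Sᵢαᵢ = 209.7*0.09 + 6.3*0.04 + 315*0.52 + 315*0.02 = 189.225 sabins.
Required A₂ = 0.161·945/0.48 = 316.969 sabins.
Absorption to add: 316.969 − 189.225 = 127.744 sabins.
Net gain per m²: Δα = 0.87 − 0.09 = 0.78.
Area = ΔA/Δα = 127.744/0.78 = 163.8 m².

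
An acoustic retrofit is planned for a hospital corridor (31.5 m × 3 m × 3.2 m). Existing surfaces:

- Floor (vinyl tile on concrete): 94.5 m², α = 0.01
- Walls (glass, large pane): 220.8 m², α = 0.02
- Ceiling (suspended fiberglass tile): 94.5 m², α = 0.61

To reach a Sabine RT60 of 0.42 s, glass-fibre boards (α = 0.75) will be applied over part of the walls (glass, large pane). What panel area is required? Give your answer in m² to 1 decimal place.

Summing Sᵢαᵢ: 0.945 + 4.416 + 57.645 → A₁ = 63.006 sabins.
V = 302.4 m³. Target absorption A₂ = 0.161 × 302.4 / 0.42 = 115.920 sabins.
Absorption to add: 115.920 − 63.006 = 52.914 sabins.
Net gain per m²: Δα = 0.75 − 0.02 = 0.73.
Area = ΔA/Δα = 52.914/0.73 = 72.5 m².

72.5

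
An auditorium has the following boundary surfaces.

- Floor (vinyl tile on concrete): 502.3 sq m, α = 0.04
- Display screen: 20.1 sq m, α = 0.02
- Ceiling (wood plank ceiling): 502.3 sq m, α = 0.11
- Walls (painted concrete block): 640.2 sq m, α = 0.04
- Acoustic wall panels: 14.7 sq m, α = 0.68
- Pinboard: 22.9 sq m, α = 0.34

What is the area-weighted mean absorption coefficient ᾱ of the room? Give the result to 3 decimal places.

0.070

S = Σ Sᵢ = 502.3 + 20.1 + 502.3 + 640.2 + 14.7 + 22.9 = 1702.5 sq m.
Weighted sum Σ Sα = 119.137.
ᾱ = A/S = 0.070.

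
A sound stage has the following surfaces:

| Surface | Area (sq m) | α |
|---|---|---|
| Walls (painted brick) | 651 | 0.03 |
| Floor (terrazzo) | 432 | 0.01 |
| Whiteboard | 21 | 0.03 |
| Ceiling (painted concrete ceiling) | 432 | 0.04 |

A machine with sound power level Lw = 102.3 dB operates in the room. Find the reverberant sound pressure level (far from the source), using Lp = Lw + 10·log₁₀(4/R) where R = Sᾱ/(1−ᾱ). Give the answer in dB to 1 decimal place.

92.0 dB

Σ(Sᵢαᵢ) = 651×0.03 + 432×0.01 + 21×0.03 + 432×0.04 = 41.760; total area S = 1536.0 sq m.
ᾱ = 41.760/1536.0 = 0.0272; R = Sᾱ/(1−ᾱ) = 41.760/(1−0.0272) = 42.928 sq m.
Lp = 102.3 + 10·log₁₀(4/42.928) = 102.3 + (-10.31) = 92.0 dB.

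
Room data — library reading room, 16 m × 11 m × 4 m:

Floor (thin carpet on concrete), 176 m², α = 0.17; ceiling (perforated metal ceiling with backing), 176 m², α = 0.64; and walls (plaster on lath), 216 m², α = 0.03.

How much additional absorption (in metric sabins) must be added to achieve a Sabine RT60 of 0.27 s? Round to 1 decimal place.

270.8 sabins

Equivalent absorption area: A₁ = 176*0.17 + 176*0.64 + 216*0.03 = 149.040 m².
V = 704 m³. Required absorption A₂ = 0.161 × 704 / 0.27 = 419.793 sabins.
Additional absorption ΔA = 419.793 − 149.040 = 270.8 sabins.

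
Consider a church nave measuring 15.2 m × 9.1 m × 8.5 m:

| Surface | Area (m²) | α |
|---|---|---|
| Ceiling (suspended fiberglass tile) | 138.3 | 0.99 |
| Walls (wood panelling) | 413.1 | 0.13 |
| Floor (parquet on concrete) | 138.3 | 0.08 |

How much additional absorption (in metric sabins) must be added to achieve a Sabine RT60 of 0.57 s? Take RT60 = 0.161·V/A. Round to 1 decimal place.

130.4 sabins

A₁ = Σ Sᵢαᵢ = 138.3×0.99 + 413.1×0.13 + 138.3×0.08 = 201.684 sabins.
V = 1175.72 m³. Required absorption A₂ = 0.161 × 1175.72 / 0.57 = 332.089 sabins.
ΔA = A₂ − A₁ = 332.089 − 201.684 = 130.4 sabins.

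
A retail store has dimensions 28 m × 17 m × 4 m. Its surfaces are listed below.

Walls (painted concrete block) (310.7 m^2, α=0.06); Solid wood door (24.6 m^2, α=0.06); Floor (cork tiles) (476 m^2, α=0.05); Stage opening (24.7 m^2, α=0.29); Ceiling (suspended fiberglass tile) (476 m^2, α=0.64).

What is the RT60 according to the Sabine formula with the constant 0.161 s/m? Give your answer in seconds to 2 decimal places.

0.86 s

A = Σ Sᵢαᵢ = 310.7×0.06 + 24.6×0.06 + 476×0.05 + 24.7×0.29 + 476×0.64 = 355.721 sabins.
Volume V = 28 × 17 × 4 = 1904 m³.
Sabine: RT60 = 0.161 × 1904 / 355.721 = 0.86 s.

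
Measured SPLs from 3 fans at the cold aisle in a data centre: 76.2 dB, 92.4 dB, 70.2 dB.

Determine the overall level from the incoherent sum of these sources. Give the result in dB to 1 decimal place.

Converting to relative power and adding: 10^(76.2/10) + 10^(92.4/10) + 10^(70.2/10) = 1.79e+09.
Back to dB: 10·log₁₀ Σ = 92.5 dB.

92.5 dB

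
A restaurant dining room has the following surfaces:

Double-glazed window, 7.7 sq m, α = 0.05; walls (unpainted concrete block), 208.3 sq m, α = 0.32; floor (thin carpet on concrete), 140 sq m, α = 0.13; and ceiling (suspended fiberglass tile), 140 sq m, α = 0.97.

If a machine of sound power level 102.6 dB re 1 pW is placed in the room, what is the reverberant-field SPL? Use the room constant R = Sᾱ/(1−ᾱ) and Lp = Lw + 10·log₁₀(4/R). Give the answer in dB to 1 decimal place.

Σ(Sᵢαᵢ) = 7.7·0.05 + 208.3·0.32 + 140·0.13 + 140·0.97 = 221.041; total area S = 496.0 sq m.
ᾱ = 221.041/496.0 = 0.4456; R = Sᾱ/(1−ᾱ) = 221.041/(1−0.4456) = 398.703 sq m.
Lp = 102.6 + 10·log₁₀(4/398.703) = 102.6 + (-19.99) = 82.6 dB.

82.6 dB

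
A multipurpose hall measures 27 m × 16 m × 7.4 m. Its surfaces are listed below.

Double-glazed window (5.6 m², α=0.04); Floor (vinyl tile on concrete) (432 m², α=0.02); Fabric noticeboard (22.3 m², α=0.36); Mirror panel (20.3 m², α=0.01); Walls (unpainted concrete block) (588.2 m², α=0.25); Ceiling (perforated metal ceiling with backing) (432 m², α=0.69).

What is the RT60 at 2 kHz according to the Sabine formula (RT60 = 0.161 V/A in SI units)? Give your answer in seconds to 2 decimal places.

A = Σ Sᵢαᵢ = 5.6·0.04 + 432·0.02 + 22.3·0.36 + 20.3·0.01 + 588.2·0.25 + 432·0.69 = 462.225 sabins.
V = 27·16·7.4 = 3196.8 m³.
RT60 = 0.161 · V / A = 0.161 × 3196.8 / 462.225 = 1.11 s.

1.11 s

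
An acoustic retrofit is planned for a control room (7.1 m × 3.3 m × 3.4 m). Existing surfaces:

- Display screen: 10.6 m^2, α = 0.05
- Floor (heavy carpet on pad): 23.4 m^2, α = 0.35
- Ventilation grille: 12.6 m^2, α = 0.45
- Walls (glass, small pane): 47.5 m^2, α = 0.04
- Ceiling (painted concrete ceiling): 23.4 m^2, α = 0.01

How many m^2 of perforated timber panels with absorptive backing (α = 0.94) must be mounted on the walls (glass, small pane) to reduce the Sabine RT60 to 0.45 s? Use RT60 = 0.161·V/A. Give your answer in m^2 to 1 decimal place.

A₁ = Σ Sᵢαᵢ = 10.6·0.05 + 23.4·0.35 + 12.6·0.45 + 47.5·0.04 + 23.4·0.01 = 16.524 sabins.
Required A₂ = 0.161·79.662/0.45 = 28.501 sabins.
Absorption to add: 28.501 − 16.524 = 11.977 sabins.
Each m^2 of panel replacing the walls (glass, small pane) adds (0.94 − 0.04) = 0.90 sabins.
Panel area = 11.977 / 0.90 = 13.3 m^2.

13.3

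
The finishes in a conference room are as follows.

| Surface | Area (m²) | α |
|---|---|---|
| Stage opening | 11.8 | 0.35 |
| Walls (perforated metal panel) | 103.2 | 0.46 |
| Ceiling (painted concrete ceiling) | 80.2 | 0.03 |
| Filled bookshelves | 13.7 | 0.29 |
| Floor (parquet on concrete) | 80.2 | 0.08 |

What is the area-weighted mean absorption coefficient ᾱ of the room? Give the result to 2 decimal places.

0.22

Total surface area S = 289.1 m².
A = 11.8×0.35 + 103.2×0.46 + 80.2×0.03 + 13.7×0.29 + 80.2×0.08 = 64.397 sabins.
ᾱ = 64.397 / 289.1 = 0.22.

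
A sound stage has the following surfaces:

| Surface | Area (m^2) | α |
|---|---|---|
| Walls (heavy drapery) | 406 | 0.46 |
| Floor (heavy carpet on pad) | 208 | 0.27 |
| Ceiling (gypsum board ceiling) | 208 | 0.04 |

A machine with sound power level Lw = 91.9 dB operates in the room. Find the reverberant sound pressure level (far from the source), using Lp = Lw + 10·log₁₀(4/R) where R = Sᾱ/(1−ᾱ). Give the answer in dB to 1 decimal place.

72.3 dB

A = 251.240 sabins; S = 822.0 m^2.
ᾱ = 251.240/822.0 = 0.3056; R = Sᾱ/(1−ᾱ) = 251.240/(1−0.3056) = 361.809 m^2.
Lp = 91.9 + 10·log₁₀(4/361.809) = 91.9 + (-19.56) = 72.3 dB.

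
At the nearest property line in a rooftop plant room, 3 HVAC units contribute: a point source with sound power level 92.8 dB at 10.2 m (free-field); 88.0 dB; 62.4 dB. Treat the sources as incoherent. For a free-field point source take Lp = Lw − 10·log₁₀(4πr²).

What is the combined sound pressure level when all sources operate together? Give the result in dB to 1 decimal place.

Source at 10.2 m: Lp = 92.8 − 10·log₁₀(4π·10.2²) = 92.8 − 10·log₁₀(1307.405) = 61.6 dB.
Σ 10^(Lᵢ/10) = 6.341e+08.
Combined level = 10 log₁₀(6.341e+08) = 88.0 dB.

88.0 dB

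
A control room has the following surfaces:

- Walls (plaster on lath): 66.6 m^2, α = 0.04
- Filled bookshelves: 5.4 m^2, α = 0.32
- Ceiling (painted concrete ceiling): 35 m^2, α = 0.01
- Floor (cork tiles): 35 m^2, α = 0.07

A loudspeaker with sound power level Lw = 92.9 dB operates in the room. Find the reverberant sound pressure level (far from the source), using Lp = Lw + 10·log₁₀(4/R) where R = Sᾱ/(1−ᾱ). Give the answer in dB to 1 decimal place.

Σ(Sᵢαᵢ) = 66.6·0.04 + 5.4·0.32 + 35·0.01 + 35·0.07 = 7.192; total area S = 142.0 m^2.
ᾱ = 7.192/142.0 = 0.0506; R = Sᾱ/(1−ᾱ) = 7.192/(1−0.0506) = 7.575 m^2.
Lp = 92.9 + 10·log₁₀(4/7.575) = 92.9 + (-2.77) = 90.1 dB.

90.1 dB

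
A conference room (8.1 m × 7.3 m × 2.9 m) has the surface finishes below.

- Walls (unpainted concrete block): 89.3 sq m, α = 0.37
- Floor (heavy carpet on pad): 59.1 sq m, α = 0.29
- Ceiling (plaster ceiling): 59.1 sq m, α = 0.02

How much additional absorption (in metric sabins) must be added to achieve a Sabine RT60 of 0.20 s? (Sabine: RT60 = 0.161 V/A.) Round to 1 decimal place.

A₁ = Σ Sᵢαᵢ = 89.3×0.37 + 59.1×0.29 + 59.1×0.02 = 51.362 sabins.
V = 171.477 m³. Required absorption A₂ = 0.161 × 171.477 / 0.20 = 138.039 sabins.
Additional absorption ΔA = 138.039 − 51.362 = 86.7 sabins.

86.7 sabins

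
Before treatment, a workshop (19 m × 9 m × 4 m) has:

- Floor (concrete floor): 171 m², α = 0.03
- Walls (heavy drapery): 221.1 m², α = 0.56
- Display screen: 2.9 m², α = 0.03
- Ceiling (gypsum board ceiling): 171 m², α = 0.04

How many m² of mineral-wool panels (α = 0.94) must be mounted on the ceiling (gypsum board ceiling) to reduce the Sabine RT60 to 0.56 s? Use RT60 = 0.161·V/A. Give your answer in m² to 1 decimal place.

Summing Sᵢαᵢ: 5.130 + 123.816 + 0.087 + 6.840 → A₁ = 135.873 sabins.
Required A₂ = 0.161·684/0.56 = 196.650 sabins.
ΔA needed = 196.650 − 135.873 = 60.777 sabins.
Each m² of panel replacing the ceiling (gypsum board ceiling) adds (0.94 − 0.04) = 0.90 sabins.
Panel area = 60.777 / 0.90 = 67.5 m².

67.5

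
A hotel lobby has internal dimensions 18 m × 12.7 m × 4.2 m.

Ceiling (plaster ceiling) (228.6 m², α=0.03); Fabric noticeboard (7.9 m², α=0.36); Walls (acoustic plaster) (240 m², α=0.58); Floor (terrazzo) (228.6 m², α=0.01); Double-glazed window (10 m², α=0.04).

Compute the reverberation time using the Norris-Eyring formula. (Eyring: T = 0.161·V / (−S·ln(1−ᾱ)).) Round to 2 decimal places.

S = Σ Sᵢ = 715.1 m².
Σ(Sᵢαᵢ) = 228.6×0.03 + 7.9×0.36 + 240×0.58 + 228.6×0.01 + 10×0.04 = 151.588.
Mean coefficient ᾱ = A/S = 0.2120.
Eyring denominator: −S ln(1−ᾱ) = 170.378.
V = 18 × 12.7 × 4.2 = 960.12 m³.
T = 0.161·V/[−S·ln(1−ᾱ)] = 0.161·960.12/170.378 = 0.91 s.

0.91 sec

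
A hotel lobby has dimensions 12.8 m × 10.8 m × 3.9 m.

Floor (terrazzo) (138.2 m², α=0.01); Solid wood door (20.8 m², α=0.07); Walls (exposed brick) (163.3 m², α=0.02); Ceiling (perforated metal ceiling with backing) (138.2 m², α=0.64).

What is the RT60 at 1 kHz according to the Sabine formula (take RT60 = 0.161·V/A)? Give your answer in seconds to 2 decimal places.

Total absorption A = 138.2×0.01 + 20.8×0.07 + 163.3×0.02 + 138.2×0.64
  = 1.382 + 1.456 + 3.266 + 88.448 = 94.552 m² sabins.
V = 12.8·10.8·3.9 = 539.136 m³.
T = 0.161 V/A = 0.161·539.136/94.552 = 0.92 s.

0.92 seconds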